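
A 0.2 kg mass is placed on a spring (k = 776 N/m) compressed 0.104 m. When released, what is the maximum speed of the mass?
½kx² = ½mv² → v = x√(k/m) = 0.104×√(776/0.2) = 6.478 m/s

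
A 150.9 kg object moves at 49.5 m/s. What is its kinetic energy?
KE = ½mv² = ½×150.9×49.5² = 184871.4 J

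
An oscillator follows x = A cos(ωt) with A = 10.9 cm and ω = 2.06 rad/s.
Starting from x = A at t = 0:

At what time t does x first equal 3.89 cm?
cos(ωt) = x/A = 3.89/10.9 = 0.3569
ωt = arccos(0.3569) = 1.206 rad
t = 1.206/2.06 = 0.5854 s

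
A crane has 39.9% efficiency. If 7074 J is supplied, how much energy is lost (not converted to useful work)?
W_out = η × W_in = 0.399×7074 = 2822.5 J
W_lost = W_in − W_out = 7074 − 2822.5 = 4251.5 J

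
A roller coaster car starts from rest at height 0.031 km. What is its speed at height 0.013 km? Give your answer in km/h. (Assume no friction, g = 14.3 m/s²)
mgh₁ = ½mv₂² + mgh₂ → v₂ = √(2g(h₁−h₂)) = √(2×14.3×(31−13)) = 22.69 m/s = 81.68 km/h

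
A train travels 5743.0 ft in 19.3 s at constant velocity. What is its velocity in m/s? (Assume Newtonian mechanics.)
v = d/t (with unit conversion) = 90.7 m/s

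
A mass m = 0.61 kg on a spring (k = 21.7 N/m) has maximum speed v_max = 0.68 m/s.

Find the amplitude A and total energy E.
½mv²_max = ½kA² → A = v_max√(m/k) = 0.68×√(0.61/21.7) = 0.114 m = 11.4 cm
E = ½mv²_max = ½×0.61×0.68² = 0.141 J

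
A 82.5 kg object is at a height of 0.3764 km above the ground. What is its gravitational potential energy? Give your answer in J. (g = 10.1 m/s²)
PE = mgh = 82.5 kg × 10.1 m/s² × 376.4 m = 3.136e+05 J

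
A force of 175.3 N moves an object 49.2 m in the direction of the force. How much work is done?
W = Fd = 175.3×49.2 = 8624.8 J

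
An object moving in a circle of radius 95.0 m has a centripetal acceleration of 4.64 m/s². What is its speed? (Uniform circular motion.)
v = √(a_c × r) = √(4.64 × 95.0) = 21.0 m/s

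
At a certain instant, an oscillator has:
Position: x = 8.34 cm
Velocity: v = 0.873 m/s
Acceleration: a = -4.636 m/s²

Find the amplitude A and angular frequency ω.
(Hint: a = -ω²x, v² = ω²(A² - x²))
a = −ω²x → ω = √(|a|/x) = √(4.636/0.0834) = 7.456 rad/s
v² = ω²(A² − x²) → A = √(x² + v²/ω²) = √(0.0834² + 0.873²/7.456²) = 0.1438 m = 14.38 cm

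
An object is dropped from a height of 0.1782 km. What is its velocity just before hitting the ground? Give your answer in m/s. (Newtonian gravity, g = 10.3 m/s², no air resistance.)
v = √(2gh) (with unit conversion) = 60.59 m/s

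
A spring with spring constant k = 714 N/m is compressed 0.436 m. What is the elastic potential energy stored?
PE = ½kx² = ½×714×0.436² = 67.86 J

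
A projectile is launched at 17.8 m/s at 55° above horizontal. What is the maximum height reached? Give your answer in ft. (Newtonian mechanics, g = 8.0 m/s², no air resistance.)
H = v₀²sin²(θ)/(2g) (with unit conversion) = 43.59 ft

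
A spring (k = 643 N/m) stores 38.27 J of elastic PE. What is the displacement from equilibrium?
PE = ½kx² → x = √(2PE/k) = √(2×38.27/643) = 0.345 m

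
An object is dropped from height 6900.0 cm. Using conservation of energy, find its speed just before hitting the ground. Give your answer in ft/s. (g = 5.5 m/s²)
mgh = ½mv² → v = √(2gh) = √(2×5.5×69) = 27.55 m/s = 90.39 ft/s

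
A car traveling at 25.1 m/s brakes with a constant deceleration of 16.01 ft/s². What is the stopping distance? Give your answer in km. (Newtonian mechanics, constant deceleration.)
d = v₀² / (2a) (with unit conversion) = 0.06455 km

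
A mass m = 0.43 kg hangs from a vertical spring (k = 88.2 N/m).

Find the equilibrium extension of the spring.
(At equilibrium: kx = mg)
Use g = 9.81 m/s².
x_eq = mg/k = 0.43×9.81/88.2 = 0.04783 m = 4.783 cm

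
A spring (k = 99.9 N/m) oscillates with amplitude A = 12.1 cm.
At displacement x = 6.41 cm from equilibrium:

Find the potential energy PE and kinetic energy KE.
E_total = ½kA² = ½×99.9×(0.121)² = 0.7313 J
PE = ½kx² = ½×99.9×(0.0641)² = 0.2052 J
KE = E_total − PE = 0.5261 J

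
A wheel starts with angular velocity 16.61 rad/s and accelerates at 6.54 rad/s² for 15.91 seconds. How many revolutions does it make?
θ = ω₀t + ½αt² = 16.61×15.91 + ½×6.54×15.91² = 1091.99 rad
Revolutions = θ/(2π) = 1091.99/(2π) = 173.8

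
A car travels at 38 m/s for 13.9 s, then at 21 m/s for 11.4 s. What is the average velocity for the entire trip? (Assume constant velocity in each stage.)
d₁ = v₁t₁ = 38 × 13.9 = 528.2 m
d₂ = v₂t₂ = 21 × 11.4 = 239.4 m
d_total = 767.6 m, t_total = 25.3 s
v_avg = d_total/t_total = 767.6/25.3 = 30.34 m/s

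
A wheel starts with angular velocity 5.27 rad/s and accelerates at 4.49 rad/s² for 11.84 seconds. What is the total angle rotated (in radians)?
θ = ω₀t + ½αt² = 5.27×11.84 + ½×4.49×11.84² = 377.11 rad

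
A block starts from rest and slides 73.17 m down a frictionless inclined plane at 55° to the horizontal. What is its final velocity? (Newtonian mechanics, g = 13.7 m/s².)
a = g sin(θ) = 13.7 × sin(55°) = 11.22 m/s²
v = √(2ad) = √(2 × 11.22 × 73.17) = 40.53 m/s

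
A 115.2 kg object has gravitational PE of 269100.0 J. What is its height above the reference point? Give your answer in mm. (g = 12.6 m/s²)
PE = mgh → h = PE/(mg) = 2.691e+05 J / (115.2 kg × 12.6 m/s²) = 185.4 m = 185400.0 mm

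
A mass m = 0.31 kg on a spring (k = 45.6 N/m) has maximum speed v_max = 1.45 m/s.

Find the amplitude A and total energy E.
½mv²_max = ½kA² → A = v_max√(m/k) = 1.45×√(0.31/45.6) = 0.1196 m = 11.96 cm
E = ½mv²_max = ½×0.31×1.45² = 0.3259 J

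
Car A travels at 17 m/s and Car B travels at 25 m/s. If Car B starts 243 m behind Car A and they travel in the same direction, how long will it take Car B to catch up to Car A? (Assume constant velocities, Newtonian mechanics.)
Relative speed: v_rel = 25 - 17 = 8 m/s
Time to catch: t = d₀/v_rel = 243/8 = 30.38 s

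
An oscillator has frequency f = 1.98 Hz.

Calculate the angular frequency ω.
ω = 2πf = 2π×1.98 = 12.44 rad/s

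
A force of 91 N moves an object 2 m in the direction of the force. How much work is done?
W = Fd = 91×2 = 182.0 J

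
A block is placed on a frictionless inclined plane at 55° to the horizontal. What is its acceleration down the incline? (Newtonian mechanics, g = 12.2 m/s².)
a = g sin(θ) = 12.2 × sin(55°) = 12.2 × 0.8192 = 9.99 m/s²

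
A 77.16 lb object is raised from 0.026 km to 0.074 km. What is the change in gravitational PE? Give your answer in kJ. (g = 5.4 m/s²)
ΔPE = mg(h₂ − h₁) = 35 kg × 5.4 m/s² × (74 − 26) m = 9072 J = 9.072 kJ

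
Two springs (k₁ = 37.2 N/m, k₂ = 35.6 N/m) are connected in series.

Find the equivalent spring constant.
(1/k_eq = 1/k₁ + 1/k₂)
1/k_eq = 1/37.2 + 1/35.6 = 0.054972; k_eq = 18.19 N/m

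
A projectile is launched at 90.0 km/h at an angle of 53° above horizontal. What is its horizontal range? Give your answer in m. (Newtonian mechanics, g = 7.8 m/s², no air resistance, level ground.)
R = v₀² sin(2θ) / g (with unit conversion) = 77.02 m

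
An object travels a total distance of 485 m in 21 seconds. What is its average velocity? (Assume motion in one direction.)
v_avg = Δd / Δt = 485 / 21 = 23.1 m/s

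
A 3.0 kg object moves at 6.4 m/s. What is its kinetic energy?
KE = ½mv² = ½×3.0×6.4² = 61.44 J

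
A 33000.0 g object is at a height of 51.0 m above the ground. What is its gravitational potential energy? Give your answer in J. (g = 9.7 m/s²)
PE = mgh = 33 kg × 9.7 m/s² × 51 m = 1.633e+04 J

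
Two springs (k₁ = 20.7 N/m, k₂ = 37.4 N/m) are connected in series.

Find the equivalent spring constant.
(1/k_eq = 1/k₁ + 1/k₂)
1/k_eq = 1/20.7 + 1/37.4 = 0.075047; k_eq = 13.32 N/m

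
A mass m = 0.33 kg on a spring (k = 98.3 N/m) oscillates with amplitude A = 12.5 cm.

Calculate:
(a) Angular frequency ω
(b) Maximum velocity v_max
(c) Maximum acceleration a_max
ω = √(k/m) = √(98.3/0.33) = 17.26 rad/s
v_max = ωA = 17.26×0.125 = 2.157 m/s
a_max = ω²A = 17.26²×0.125 = 37.23 m/s²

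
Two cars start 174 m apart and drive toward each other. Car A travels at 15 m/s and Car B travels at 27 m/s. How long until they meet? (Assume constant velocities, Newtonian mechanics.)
Combined speed: v_combined = 15 + 27 = 42 m/s
Time to meet: t = d/42 = 174/42 = 4.14 s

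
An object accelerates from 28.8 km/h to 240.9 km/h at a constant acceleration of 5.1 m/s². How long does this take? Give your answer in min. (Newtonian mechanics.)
t = (v - v₀)/a (with unit conversion) = 0.1925 min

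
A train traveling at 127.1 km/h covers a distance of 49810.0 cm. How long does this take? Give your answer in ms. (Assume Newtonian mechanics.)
t = d/v (with unit conversion) = 14110.0 ms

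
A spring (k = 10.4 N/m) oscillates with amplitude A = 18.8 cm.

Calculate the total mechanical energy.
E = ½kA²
E = ½kA² = ½×10.4×(0.188)² = 0.1838 J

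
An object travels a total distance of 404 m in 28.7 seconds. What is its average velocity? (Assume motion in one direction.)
v_avg = Δd / Δt = 404 / 28.7 = 14.08 m/s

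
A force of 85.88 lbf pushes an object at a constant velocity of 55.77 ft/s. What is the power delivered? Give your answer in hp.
P = Fv = 382 N × 17 m/s = 6494 W = 8.708 hp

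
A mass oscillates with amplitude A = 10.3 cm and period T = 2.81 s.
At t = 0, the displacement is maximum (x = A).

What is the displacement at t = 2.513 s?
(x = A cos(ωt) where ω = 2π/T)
ω = 2π/T = 2π/2.81 = 2.236 rad/s
x = A cos(ωt) = 10.3×cos(2.236×2.513) = 8.111 cm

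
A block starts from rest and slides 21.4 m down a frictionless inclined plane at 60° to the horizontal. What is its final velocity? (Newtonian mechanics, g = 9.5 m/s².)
a = g sin(θ) = 9.5 × sin(60°) = 8.23 m/s²
v = √(2ad) = √(2 × 8.23 × 21.4) = 18.77 m/s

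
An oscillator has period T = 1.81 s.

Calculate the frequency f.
f = 1/T = 1/1.81 = 0.5525 Hz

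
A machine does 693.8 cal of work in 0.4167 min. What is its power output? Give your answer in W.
P = W/t = 2903 J / 25 s = 116.1 W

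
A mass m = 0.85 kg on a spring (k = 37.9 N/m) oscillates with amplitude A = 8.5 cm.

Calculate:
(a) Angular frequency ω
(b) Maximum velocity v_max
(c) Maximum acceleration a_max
ω = √(k/m) = √(37.9/0.85) = 6.677 rad/s
v_max = ωA = 6.677×0.085 = 0.5676 m/s
a_max = ω²A = 6.677²×0.085 = 3.79 m/s²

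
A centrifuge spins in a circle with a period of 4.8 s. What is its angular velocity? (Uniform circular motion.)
ω = 2π/T = 2π/4.8 = 1.309 rad/s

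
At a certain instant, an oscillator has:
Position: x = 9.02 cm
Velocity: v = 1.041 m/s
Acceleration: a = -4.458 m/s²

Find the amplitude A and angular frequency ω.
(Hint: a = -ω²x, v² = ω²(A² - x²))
a = −ω²x → ω = √(|a|/x) = √(4.458/0.0902) = 7.03 rad/s
v² = ω²(A² − x²) → A = √(x² + v²/ω²) = √(0.0902² + 1.041²/7.03²) = 0.1734 m = 17.34 cm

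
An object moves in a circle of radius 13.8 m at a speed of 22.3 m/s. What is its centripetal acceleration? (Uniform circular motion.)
a_c = v²/r = 22.3²/13.8 = 497.29/13.8 = 36.04 m/s²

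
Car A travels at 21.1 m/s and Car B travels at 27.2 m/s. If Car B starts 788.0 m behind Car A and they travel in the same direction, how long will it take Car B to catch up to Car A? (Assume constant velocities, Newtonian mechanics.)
Relative speed: v_rel = 27.2 - 21.1 = 6.1 m/s
Time to catch: t = d₀/v_rel = 788.0/6.1 = 129.18 s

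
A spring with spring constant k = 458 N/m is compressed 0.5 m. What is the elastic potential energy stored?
PE = ½kx² = ½×458×0.5² = 57.25 J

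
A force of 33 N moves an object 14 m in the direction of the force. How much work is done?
W = Fd = 33×14 = 462.0 J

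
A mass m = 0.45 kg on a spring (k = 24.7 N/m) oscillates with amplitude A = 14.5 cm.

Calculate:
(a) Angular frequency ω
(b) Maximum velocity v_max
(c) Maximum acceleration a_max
ω = √(k/m) = √(24.7/0.45) = 7.409 rad/s
v_max = ωA = 7.409×0.145 = 1.074 m/s
a_max = ω²A = 7.409²×0.145 = 7.959 m/s²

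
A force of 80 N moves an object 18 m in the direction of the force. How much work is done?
W = Fd = 80×18 = 1440.0 J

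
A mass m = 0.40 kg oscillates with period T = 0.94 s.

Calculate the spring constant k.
T = 2π√(m/k) → k = m(2π/T)² = 0.4×(2π/0.94)² = 17.87 N/m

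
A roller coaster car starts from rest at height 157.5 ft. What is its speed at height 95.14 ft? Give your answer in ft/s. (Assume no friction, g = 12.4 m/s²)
mgh₁ = ½mv₂² + mgh₂ → v₂ = √(2g(h₁−h₂)) = √(2×12.4×(48.01−29)) = 21.71 m/s = 71.23 ft/s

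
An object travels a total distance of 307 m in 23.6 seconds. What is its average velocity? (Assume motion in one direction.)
v_avg = Δd / Δt = 307 / 23.6 = 13.01 m/s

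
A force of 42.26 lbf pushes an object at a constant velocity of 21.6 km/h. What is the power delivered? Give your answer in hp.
P = Fv = 188 N × 6 m/s = 1128 W = 1.513 hp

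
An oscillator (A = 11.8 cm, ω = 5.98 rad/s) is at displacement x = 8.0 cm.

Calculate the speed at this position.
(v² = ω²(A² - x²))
v = ω√(A² − x²) = 5.98×√(0.118² − 0.08²) = 0.5187 m/s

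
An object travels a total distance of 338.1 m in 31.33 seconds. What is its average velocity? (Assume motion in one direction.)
v_avg = Δd / Δt = 338.1 / 31.33 = 10.79 m/s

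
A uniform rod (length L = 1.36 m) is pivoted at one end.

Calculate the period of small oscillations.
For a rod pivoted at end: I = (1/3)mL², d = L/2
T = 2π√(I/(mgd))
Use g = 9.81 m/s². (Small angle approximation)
I/m = (1/3)L² = 0.6165 m²; d = L/2 = 0.68 m
T = 2π√(I/(mgd)) = 2π√(0.6165/(9.81×0.68)) = 1.91 s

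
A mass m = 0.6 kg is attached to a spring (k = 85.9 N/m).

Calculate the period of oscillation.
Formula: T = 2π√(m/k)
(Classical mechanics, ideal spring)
T = 2π√(m/k) = 2π√(0.6/85.9) = 0.5251 s; f = 1/T = 1.904 Hz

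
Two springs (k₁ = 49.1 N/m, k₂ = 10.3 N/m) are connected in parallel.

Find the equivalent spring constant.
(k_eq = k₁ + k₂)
k_eq = k₁ + k₂ = 49.1 + 10.3 = 59.4 N/m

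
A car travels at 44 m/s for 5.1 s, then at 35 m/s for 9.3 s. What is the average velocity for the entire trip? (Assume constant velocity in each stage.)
d₁ = v₁t₁ = 44 × 5.1 = 224.4 m
d₂ = v₂t₂ = 35 × 9.3 = 325.5 m
d_total = 549.9 m, t_total = 14.4 s
v_avg = d_total/t_total = 549.9/14.4 = 38.19 m/s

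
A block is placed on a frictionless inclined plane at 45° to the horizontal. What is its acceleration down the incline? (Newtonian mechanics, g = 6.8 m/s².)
a = g sin(θ) = 6.8 × sin(45°) = 6.8 × 0.7071 = 4.81 m/s²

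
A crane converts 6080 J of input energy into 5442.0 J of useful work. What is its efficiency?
η = W_out/W_in = 5442.0/6080 = 0.8951 = 89.51%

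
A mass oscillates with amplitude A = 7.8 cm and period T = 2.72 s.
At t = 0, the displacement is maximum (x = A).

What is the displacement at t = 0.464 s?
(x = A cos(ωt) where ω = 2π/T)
ω = 2π/T = 2π/2.72 = 2.31 rad/s
x = A cos(ωt) = 7.8×cos(2.31×0.464) = 3.732 cm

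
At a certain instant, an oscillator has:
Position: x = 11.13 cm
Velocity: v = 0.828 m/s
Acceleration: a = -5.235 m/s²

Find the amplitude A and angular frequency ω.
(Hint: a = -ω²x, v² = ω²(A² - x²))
a = −ω²x → ω = √(|a|/x) = √(5.235/0.1113) = 6.858 rad/s
v² = ω²(A² − x²) → A = √(x² + v²/ω²) = √(0.1113² + 0.828²/6.858²) = 0.1642 m = 16.42 cm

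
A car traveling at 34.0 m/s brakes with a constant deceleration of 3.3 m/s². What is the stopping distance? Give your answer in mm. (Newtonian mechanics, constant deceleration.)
d = v₀² / (2a) (with unit conversion) = 175200.0 mm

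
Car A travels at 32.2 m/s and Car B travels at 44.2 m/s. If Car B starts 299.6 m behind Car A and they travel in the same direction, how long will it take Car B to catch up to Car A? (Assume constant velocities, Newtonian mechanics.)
Relative speed: v_rel = 44.2 - 32.2 = 12 m/s
Time to catch: t = d₀/v_rel = 299.6/12 = 24.97 s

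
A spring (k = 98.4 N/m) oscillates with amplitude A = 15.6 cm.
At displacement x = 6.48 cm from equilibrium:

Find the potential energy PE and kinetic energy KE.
E_total = ½kA² = ½×98.4×(0.156)² = 1.197 J
PE = ½kx² = ½×98.4×(0.0648)² = 0.2066 J
KE = E_total − PE = 0.9907 J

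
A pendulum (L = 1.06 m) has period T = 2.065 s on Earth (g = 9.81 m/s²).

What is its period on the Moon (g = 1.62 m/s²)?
T = 2π√(L/g), so T_moon/T_earth = √(g_earth/g_moon)
T_moon = 2π√(1.06/1.62) = 5.082 s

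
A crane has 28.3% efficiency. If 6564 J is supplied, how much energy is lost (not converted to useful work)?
W_out = η × W_in = 0.283×6564 = 1857.6 J
W_lost = W_in − W_out = 6564 − 1857.6 = 4706.4 J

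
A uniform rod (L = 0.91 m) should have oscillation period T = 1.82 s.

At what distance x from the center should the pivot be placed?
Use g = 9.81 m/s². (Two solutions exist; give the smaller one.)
T = 2π√((L²/12 + x²)/(gx)). Let c = T²g/(4π²) = 0.8231.
x² − cx + L²/12 = 0 → x = (c − √(c² − L²/3))/2 = 0.09475 m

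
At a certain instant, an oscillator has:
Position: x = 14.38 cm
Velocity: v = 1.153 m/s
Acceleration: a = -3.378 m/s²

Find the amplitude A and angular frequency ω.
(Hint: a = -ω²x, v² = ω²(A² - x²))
a = −ω²x → ω = √(|a|/x) = √(3.378/0.1438) = 4.847 rad/s
v² = ω²(A² − x²) → A = √(x² + v²/ω²) = √(0.1438² + 1.153²/4.847²) = 0.278 m = 27.8 cm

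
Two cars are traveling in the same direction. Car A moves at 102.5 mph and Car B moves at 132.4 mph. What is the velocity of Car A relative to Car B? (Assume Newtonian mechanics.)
v_rel = v_A - v_B = 102.5 - 132.4 = -29.9 mph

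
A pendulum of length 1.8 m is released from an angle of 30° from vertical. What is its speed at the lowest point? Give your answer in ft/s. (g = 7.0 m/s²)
h = L(1 − cosθ) = 1.8×(1 − cos30°) = 0.2412 m
v = √(2gh) = √(2×7.0×0.2412) = 1.837 m/s = 6.028 ft/s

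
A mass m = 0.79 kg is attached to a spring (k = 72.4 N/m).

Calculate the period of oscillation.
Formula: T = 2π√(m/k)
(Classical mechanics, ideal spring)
T = 2π√(m/k) = 2π√(0.79/72.4) = 0.6563 s; f = 1/T = 1.524 Hz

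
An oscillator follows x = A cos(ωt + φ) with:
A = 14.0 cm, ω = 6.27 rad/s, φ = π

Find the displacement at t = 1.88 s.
x = A cos(ωt + φ) = 14.0×cos(6.27×1.88 + π) = -9.965 cm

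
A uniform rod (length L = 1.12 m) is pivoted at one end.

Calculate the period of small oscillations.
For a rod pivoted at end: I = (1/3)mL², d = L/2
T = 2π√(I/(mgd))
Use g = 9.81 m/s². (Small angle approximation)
I/m = (1/3)L² = 0.4181 m²; d = L/2 = 0.56 m
T = 2π√(I/(mgd)) = 2π√(0.4181/(9.81×0.56)) = 1.733 s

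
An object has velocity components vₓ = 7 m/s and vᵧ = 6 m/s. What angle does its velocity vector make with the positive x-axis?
θ = arctan(vᵧ/vₓ) = arctan(6/7) = 40.6°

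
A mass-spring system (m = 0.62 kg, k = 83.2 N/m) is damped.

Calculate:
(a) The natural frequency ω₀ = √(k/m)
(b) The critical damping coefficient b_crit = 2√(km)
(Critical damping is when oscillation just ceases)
ω₀ = √(k/m) = √(83.2/0.62) = 11.58 rad/s
b_crit = 2√(km) = 2√(83.2×0.62) = 14.36 kg/s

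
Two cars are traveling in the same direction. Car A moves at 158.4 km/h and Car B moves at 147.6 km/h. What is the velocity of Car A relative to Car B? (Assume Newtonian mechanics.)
v_rel = v_A - v_B = 158.4 - 147.6 = 10.8 km/h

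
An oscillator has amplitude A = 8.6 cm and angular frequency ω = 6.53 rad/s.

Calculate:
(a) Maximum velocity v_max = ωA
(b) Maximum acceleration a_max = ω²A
v_max = ωA = 6.53×0.086 = 0.5616 m/s
a_max = ω²A = 6.53²×0.086 = 3.667 m/s²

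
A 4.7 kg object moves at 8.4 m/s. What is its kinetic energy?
KE = ½mv² = ½×4.7×8.4² = 165.816 J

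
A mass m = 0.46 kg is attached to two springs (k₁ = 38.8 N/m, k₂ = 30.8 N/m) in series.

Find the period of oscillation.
k_eq = k₁k₂/(k₁+k₂) = 17.17 N/m
T = 2π√(m/k_eq) = 2π√(0.46/17.17) = 1.028 s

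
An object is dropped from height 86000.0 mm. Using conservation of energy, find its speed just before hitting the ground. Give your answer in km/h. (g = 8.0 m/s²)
mgh = ½mv² → v = √(2gh) = √(2×8.0×86) = 37.09 m/s = 133.5 km/h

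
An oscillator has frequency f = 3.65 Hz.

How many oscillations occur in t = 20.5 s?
n = f×t = 3.65×20.5 = 74.83 oscillations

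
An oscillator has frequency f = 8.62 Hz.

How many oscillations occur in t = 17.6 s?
n = f×t = 8.62×17.6 = 151.7 oscillations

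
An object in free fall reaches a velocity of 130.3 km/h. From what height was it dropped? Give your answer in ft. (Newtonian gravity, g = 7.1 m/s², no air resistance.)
h = v²/(2g) (with unit conversion) = 302.7 ft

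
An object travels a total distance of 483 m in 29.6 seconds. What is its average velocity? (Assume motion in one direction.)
v_avg = Δd / Δt = 483 / 29.6 = 16.32 m/s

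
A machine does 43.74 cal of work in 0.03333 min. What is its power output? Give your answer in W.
P = W/t = 183 J / 2 s = 91.51 W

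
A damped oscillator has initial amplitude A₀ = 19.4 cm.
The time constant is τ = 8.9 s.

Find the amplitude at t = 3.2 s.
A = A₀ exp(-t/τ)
A = A₀ exp(−t/τ) = 19.4×exp(−3.2/8.9) = 13.54 cm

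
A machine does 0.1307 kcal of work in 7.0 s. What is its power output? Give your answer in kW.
P = W/t = 546.8 J / 7 s = 78.12 W = 0.07812 kW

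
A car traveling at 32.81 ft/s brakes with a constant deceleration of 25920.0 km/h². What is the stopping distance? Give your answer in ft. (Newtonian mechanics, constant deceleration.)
d = v₀² / (2a) (with unit conversion) = 82.03 ft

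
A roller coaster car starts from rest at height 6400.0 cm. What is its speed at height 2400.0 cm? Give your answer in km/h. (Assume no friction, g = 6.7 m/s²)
mgh₁ = ½mv₂² + mgh₂ → v₂ = √(2g(h₁−h₂)) = √(2×6.7×(64−24)) = 23.15 m/s = 83.35 km/h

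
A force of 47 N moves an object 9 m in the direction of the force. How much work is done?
W = Fd = 47×9 = 423.0 J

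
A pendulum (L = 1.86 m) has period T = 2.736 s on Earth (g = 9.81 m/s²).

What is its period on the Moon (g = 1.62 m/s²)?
T = 2π√(L/g), so T_moon/T_earth = √(g_earth/g_moon)
T_moon = 2π√(1.86/1.62) = 6.733 s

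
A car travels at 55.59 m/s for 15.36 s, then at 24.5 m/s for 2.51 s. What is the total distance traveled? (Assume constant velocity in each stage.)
d₁ = v₁t₁ = 55.59 × 15.36 = 853.862 m
d₂ = v₂t₂ = 24.5 × 2.51 = 61.495 m
d_total = 853.862 + 61.495 = 915.36 m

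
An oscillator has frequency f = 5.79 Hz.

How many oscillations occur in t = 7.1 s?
n = f×t = 5.79×7.1 = 41.11 oscillations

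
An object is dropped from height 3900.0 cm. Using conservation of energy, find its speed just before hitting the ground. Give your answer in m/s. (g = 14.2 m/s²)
mgh = ½mv² → v = √(2gh) = √(2×14.2×39) = 33.28 m/s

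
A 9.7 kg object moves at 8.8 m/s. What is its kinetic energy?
KE = ½mv² = ½×9.7×8.8² = 375.584 J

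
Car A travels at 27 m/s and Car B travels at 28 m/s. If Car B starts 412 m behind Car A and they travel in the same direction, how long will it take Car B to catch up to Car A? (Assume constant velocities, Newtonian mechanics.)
Relative speed: v_rel = 28 - 27 = 1 m/s
Time to catch: t = d₀/v_rel = 412/1 = 412.0 s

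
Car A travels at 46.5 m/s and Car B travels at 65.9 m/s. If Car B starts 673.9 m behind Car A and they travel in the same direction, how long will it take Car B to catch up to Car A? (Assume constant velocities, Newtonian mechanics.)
Relative speed: v_rel = 65.9 - 46.5 = 19.4 m/s
Time to catch: t = d₀/v_rel = 673.9/19.4 = 34.74 s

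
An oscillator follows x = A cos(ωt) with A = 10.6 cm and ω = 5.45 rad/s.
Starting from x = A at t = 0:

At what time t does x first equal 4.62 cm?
cos(ωt) = x/A = 4.62/10.6 = 0.4358
ωt = arccos(0.4358) = 1.12 rad
t = 1.12/5.45 = 0.2055 s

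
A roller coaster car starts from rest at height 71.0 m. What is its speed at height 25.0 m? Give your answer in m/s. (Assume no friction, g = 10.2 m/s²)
mgh₁ = ½mv₂² + mgh₂ → v₂ = √(2g(h₁−h₂)) = √(2×10.2×(71−25)) = 30.63 m/s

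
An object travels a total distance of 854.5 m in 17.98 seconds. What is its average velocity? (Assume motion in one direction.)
v_avg = Δd / Δt = 854.5 / 17.98 = 47.53 m/s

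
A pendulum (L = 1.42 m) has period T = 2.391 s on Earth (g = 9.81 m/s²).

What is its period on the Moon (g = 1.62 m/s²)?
T = 2π√(L/g), so T_moon/T_earth = √(g_earth/g_moon)
T_moon = 2π√(1.42/1.62) = 5.883 s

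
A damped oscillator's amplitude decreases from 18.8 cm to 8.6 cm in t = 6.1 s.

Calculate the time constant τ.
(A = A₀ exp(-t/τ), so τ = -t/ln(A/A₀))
A/A₀ = 8.6/18.8 = 0.4574; ln(A/A₀) = -0.7821
τ = −t/ln(A/A₀) = −6.1/-0.7821 = 7.8 s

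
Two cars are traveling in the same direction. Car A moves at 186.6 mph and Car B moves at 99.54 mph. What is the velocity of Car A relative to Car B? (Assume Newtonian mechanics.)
v_rel = v_A - v_B = 186.6 - 99.54 = 87.06 mph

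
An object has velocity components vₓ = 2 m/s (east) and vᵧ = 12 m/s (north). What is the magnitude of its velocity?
|v| = √(vₓ² + vᵧ²) = √(2² + 12²) = √(148) = 12.17 m/s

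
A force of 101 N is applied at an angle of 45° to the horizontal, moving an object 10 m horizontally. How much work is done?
W = Fd cosθ = 101×10×cos(45°) = 714.18 J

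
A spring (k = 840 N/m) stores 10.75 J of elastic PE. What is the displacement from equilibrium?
PE = ½kx² → x = √(2PE/k) = √(2×10.75/840) = 0.16 m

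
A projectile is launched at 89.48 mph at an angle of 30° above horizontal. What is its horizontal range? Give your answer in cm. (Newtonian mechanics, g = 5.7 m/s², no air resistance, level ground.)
R = v₀² sin(2θ) / g (with unit conversion) = 24310.0 cm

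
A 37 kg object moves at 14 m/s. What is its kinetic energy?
KE = ½mv² = ½×37×14² = 3626.0 J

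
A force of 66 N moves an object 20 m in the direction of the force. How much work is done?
W = Fd = 66×20 = 1320.0 J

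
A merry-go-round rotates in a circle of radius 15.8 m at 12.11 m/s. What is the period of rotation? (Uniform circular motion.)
T = 2πr/v = 2π×15.8/12.11 = 8.2 s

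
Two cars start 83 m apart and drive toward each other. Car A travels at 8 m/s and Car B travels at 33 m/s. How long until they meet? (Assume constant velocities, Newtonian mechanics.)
Combined speed: v_combined = 8 + 33 = 41 m/s
Time to meet: t = d/41 = 83/41 = 2.02 s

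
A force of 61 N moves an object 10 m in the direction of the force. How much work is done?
W = Fd = 61×10 = 610.0 J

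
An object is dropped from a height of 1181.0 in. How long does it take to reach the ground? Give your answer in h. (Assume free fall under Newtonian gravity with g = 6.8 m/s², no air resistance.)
t = √(2h/g) (with unit conversion) = 0.0008251 h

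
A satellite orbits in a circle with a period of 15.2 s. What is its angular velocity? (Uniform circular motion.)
ω = 2π/T = 2π/15.2 = 0.4134 rad/s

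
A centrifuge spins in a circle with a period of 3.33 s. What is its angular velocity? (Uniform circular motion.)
ω = 2π/T = 2π/3.33 = 1.8868 rad/s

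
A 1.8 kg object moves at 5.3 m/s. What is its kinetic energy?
KE = ½mv² = ½×1.8×5.3² = 25.281 J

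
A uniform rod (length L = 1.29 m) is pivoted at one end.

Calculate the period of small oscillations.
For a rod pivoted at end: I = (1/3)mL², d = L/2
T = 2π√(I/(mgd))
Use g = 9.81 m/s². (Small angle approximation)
I/m = (1/3)L² = 0.5547 m²; d = L/2 = 0.645 m
T = 2π√(I/(mgd)) = 2π√(0.5547/(9.81×0.645)) = 1.86 s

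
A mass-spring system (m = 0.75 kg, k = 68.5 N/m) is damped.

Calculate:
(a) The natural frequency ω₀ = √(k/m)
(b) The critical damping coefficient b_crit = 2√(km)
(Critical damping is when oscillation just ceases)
ω₀ = √(k/m) = √(68.5/0.75) = 9.557 rad/s
b_crit = 2√(km) = 2√(68.5×0.75) = 14.34 kg/s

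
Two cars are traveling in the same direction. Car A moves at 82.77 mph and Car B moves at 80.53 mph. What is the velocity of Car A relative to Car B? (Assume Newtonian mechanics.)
v_rel = v_A - v_B = 82.77 - 80.53 = 2.24 mph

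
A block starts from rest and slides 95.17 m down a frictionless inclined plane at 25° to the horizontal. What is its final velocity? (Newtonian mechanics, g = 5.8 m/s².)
a = g sin(θ) = 5.8 × sin(25°) = 2.45 m/s²
v = √(2ad) = √(2 × 2.45 × 95.17) = 21.6 m/s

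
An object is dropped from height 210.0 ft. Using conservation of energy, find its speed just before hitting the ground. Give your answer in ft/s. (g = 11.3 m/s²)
mgh = ½mv² → v = √(2gh) = √(2×11.3×64.01) = 38.03 m/s = 124.8 ft/s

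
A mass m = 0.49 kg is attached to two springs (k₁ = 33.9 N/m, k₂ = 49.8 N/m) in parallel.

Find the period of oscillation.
k_eq = k₁+k₂ = 83.7 N/m
T = 2π√(m/k_eq) = 2π√(0.49/83.7) = 0.4807 s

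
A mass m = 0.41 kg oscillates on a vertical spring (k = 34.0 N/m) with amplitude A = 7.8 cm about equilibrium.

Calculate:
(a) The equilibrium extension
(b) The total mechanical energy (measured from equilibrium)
x_eq = mg/k = 0.41×9.81/34.0 = 0.1183 m = 11.83 cm
E = ½kA² = ½×34.0×(0.078)² = 0.1034 J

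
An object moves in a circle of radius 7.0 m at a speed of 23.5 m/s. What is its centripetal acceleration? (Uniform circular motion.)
a_c = v²/r = 23.5²/7.0 = 552.25/7.0 = 78.89 m/s²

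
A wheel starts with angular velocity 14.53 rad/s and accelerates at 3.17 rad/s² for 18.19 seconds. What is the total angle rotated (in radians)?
θ = ω₀t + ½αt² = 14.53×18.19 + ½×3.17×18.19² = 788.74 rad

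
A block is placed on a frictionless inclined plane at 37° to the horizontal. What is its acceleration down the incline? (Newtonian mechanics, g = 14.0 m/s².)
a = g sin(θ) = 14.0 × sin(37°) = 14.0 × 0.6018 = 8.43 m/s²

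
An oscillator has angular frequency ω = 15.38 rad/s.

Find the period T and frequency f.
T = 2π/ω = 2π/15.38 = 0.4085 s; f = ω/2π = 2.448 Hz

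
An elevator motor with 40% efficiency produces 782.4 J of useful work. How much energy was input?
W_in = W_out/η = 782.4/0.4 = 1956.0 J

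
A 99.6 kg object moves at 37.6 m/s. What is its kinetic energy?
KE = ½mv² = ½×99.6×37.6² = 70405.25 J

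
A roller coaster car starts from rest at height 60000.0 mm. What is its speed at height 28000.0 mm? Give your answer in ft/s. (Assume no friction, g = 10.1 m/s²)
mgh₁ = ½mv₂² + mgh₂ → v₂ = √(2g(h₁−h₂)) = √(2×10.1×(60−28)) = 25.42 m/s = 83.41 ft/s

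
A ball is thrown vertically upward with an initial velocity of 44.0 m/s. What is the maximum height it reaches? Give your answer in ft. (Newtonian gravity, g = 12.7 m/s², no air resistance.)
h_max = v₀²/(2g) (with unit conversion) = 250.1 ft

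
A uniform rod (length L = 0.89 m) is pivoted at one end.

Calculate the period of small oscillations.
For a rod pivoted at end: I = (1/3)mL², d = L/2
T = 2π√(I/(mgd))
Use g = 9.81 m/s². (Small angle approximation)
I/m = (1/3)L² = 0.264 m²; d = L/2 = 0.445 m
T = 2π√(I/(mgd)) = 2π√(0.264/(9.81×0.445)) = 1.545 s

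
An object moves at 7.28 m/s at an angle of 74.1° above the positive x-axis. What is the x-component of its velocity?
vₓ = v cos(θ) = 7.28 × cos(74.1°) = 1.99 m/s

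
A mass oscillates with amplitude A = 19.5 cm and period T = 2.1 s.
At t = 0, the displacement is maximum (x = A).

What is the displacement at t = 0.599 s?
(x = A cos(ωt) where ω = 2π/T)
ω = 2π/T = 2π/2.1 = 2.992 rad/s
x = A cos(ωt) = 19.5×cos(2.992×0.599) = -4.282 cm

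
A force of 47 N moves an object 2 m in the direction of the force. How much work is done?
W = Fd = 47×2 = 94.0 J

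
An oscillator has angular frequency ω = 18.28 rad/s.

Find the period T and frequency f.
T = 2π/ω = 2π/18.28 = 0.3437 s; f = ω/2π = 2.909 Hz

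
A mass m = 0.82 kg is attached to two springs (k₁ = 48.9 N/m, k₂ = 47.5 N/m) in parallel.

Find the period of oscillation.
k_eq = k₁+k₂ = 96.4 N/m
T = 2π√(m/k_eq) = 2π√(0.82/96.4) = 0.5795 s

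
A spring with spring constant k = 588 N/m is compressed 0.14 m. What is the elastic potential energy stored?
PE = ½kx² = ½×588×0.14² = 5.762 J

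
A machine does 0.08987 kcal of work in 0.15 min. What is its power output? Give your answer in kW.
P = W/t = 376 J / 9 s = 41.78 W = 0.04178 kW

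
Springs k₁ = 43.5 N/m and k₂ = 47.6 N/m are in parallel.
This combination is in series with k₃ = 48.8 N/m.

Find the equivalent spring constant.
k₁₂ = k₁ + k₂ = 91.1 N/m (parallel)
1/k_eq = 1/k₁₂ + 1/k₃ → k_eq = 31.78 N/m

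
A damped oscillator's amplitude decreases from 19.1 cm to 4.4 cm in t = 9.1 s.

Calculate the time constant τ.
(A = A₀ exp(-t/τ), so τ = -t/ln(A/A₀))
A/A₀ = 4.4/19.1 = 0.2304; ln(A/A₀) = -1.468
τ = −t/ln(A/A₀) = −9.1/-1.468 = 6.199 s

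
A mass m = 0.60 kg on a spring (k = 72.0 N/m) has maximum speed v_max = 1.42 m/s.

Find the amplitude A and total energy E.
½mv²_max = ½kA² → A = v_max√(m/k) = 1.42×√(0.6/72.0) = 0.1296 m = 12.96 cm
E = ½mv²_max = ½×0.6×1.42² = 0.6049 J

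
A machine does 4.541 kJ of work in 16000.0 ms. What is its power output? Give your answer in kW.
P = W/t = 4541 J / 16 s = 283.8 W = 0.2838 kW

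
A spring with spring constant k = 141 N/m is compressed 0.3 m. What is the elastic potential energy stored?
PE = ½kx² = ½×141×0.3² = 6.345 J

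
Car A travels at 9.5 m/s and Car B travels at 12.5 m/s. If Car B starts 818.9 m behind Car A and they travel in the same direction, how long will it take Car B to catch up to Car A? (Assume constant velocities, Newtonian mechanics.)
Relative speed: v_rel = 12.5 - 9.5 = 3 m/s
Time to catch: t = d₀/v_rel = 818.9/3 = 272.97 s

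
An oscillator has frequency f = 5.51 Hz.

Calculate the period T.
T = 1/f = 1/5.51 = 0.1815 s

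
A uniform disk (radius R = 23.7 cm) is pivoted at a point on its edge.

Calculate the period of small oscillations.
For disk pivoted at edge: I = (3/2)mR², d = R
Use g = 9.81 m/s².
I/m = (3/2)R² = 0.08425 m²; d = R = 0.237 m
T = 2π√((3/2)R²/(gR)) = 2π√(3R/(2g)) = 1.196 s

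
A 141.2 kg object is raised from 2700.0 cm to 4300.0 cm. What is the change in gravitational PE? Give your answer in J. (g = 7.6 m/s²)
ΔPE = mg(h₂ − h₁) = 141.2 kg × 7.6 m/s² × (43 − 27) m = 1.717e+04 J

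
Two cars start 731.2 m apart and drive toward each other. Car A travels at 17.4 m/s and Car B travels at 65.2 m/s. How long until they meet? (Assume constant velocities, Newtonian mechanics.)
Combined speed: v_combined = 17.4 + 65.2 = 82.6 m/s
Time to meet: t = d/82.6 = 731.2/82.6 = 8.85 s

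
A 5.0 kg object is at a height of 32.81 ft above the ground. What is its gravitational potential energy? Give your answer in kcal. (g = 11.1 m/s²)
PE = mgh = 5 kg × 11.1 m/s² × 10 m = 555 J = 0.1327 kcal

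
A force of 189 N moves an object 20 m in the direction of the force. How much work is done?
W = Fd = 189×20 = 3780.0 J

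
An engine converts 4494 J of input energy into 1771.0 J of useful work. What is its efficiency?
η = W_out/W_in = 1771.0/4494 = 0.3941 = 39.41%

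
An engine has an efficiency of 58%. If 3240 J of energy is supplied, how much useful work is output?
W_out = η × W_in = 0.58 × 3240 = 1879.2 J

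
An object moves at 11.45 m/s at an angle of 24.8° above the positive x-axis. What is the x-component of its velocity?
vₓ = v cos(θ) = 11.45 × cos(24.8°) = 10.39 m/s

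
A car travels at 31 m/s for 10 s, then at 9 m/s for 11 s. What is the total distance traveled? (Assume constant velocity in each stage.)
d₁ = v₁t₁ = 31 × 10 = 310 m
d₂ = v₂t₂ = 9 × 11 = 99 m
d_total = 310 + 99 = 409 m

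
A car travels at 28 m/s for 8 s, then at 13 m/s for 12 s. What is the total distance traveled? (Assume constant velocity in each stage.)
d₁ = v₁t₁ = 28 × 8 = 224 m
d₂ = v₂t₂ = 13 × 12 = 156 m
d_total = 224 + 156 = 380 m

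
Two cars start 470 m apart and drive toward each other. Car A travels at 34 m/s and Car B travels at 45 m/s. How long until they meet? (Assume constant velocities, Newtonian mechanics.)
Combined speed: v_combined = 34 + 45 = 79 m/s
Time to meet: t = d/79 = 470/79 = 5.95 s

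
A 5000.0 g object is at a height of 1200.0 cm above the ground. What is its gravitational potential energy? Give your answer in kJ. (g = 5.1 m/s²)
PE = mgh = 5 kg × 5.1 m/s² × 12 m = 306 J = 0.306 kJ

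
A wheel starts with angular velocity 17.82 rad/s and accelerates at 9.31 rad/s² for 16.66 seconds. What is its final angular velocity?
ω = ω₀ + αt = 17.82 + 9.31 × 16.66 = 172.92 rad/s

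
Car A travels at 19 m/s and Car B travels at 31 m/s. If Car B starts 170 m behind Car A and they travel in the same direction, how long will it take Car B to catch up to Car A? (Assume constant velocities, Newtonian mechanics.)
Relative speed: v_rel = 31 - 19 = 12 m/s
Time to catch: t = d₀/v_rel = 170/12 = 14.17 s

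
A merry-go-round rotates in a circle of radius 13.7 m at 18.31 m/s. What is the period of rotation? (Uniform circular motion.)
T = 2πr/v = 2π×13.7/18.31 = 4.7 s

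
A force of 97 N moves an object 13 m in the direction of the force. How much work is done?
W = Fd = 97×13 = 1261.0 J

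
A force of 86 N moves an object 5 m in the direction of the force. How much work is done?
W = Fd = 86×5 = 430.0 J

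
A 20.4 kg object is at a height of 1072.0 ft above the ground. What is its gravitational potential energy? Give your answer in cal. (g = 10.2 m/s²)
PE = mgh = 20.4 kg × 10.2 m/s² × 326.7 m = 6.799e+04 J = 16250.0 cal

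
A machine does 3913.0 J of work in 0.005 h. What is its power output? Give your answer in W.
P = W/t = 3913 J / 18 s = 217.4 W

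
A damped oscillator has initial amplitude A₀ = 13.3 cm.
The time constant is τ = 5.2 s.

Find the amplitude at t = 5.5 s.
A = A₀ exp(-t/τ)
A = A₀ exp(−t/τ) = 13.3×exp(−5.5/5.2) = 4.619 cm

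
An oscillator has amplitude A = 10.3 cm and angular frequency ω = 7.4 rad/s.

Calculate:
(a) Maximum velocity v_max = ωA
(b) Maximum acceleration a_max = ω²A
v_max = ωA = 7.4×0.103 = 0.7622 m/s
a_max = ω²A = 7.4²×0.103 = 5.64 m/s²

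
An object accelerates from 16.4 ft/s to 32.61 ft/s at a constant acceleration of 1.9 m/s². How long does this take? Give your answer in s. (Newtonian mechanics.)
t = (v - v₀)/a (with unit conversion) = 2.6 s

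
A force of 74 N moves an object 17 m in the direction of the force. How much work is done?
W = Fd = 74×17 = 1258.0 J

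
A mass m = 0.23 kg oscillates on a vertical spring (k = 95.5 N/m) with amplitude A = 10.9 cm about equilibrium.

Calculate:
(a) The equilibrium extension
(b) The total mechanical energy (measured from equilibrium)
x_eq = mg/k = 0.23×9.81/95.5 = 0.02363 m = 2.363 cm
E = ½kA² = ½×95.5×(0.109)² = 0.5673 J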